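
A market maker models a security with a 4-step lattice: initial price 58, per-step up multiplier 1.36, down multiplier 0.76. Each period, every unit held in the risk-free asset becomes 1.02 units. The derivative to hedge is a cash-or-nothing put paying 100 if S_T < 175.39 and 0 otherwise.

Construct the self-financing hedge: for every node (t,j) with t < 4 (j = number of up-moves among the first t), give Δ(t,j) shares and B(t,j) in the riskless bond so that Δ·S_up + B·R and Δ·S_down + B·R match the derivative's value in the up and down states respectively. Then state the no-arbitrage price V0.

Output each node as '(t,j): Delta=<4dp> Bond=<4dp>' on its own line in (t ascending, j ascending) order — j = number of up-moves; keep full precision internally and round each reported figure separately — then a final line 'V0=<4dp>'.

No-arbitrage ⇒ martingale measure with p* = (R−d)/(u−d) = 0.4333.
At expiry t=4: V(4,0)=100.0000, V(4,1)=100.0000, V(4,2)=100.0000, V(4,3)=100.0000, V(4,4)=0.0000
(3,0): S=25.4606. Δ = (V_up−V_dn)/(S_up−S_dn) = (100.0000−100.0000)/(34.6264−19.3501) = 0.0000. V = [p*·100.0000 + (1−p*)·100.0000]/1.02 = 98.0392. B = V − Δ·S = 98.0392.
(3,1): S=45.5611. Δ = (V_up−V_dn)/(S_up−S_dn) = (100.0000−100.0000)/(61.9631−34.6264) = 0.0000. V = [p*·100.0000 + (1−p*)·100.0000]/1.02 = 98.0392. B = V − Δ·S = 98.0392.
(3,2): S=81.5304. Δ = (V_up−V_dn)/(S_up−S_dn) = (100.0000−100.0000)/(110.8813−61.9631) = 0.0000. V = [p*·100.0000 + (1−p*)·100.0000]/1.02 = 98.0392. B = V − Δ·S = 98.0392.
(3,3): S=145.8964. Δ = (V_up−V_dn)/(S_up−S_dn) = (0.0000−100.0000)/(198.4192−110.8813) = -1.1424. V = [p*·0.0000 + (1−p*)·100.0000]/1.02 = 55.5556. B = V − Δ·S = 222.2222.
(2,0): S=33.5008. Δ = (V_up−V_dn)/(S_up−S_dn) = (98.0392−98.0392)/(45.5611−25.4606) = 0.0000. V = [p*·98.0392 + (1−p*)·98.0392]/1.02 = 96.1169. B = V − Δ·S = 96.1169.
(2,1): S=59.9488. Δ = (V_up−V_dn)/(S_up−S_dn) = (98.0392−98.0392)/(81.5304−45.5611) = 0.0000. V = [p*·98.0392 + (1−p*)·98.0392]/1.02 = 96.1169. B = V − Δ·S = 96.1169.
(2,2): S=107.2768. Δ = (V_up−V_dn)/(S_up−S_dn) = (55.5556−98.0392)/(145.8964−81.5304) = -0.6600. V = [p*·55.5556 + (1−p*)·98.0392]/1.02 = 78.0683. B = V − Δ·S = 148.8744.
(1,0): S=44.0800. Δ = (V_up−V_dn)/(S_up−S_dn) = (96.1169−96.1169)/(59.9488−33.5008) = 0.0000. V = [p*·96.1169 + (1−p*)·96.1169]/1.02 = 94.2322. B = V − Δ·S = 94.2322.
(1,1): S=78.8800. Δ = (V_up−V_dn)/(S_up−S_dn) = (78.0683−96.1169)/(107.2768−59.9488) = -0.3814. V = [p*·78.0683 + (1−p*)·96.1169]/1.02 = 86.5645. B = V − Δ·S = 116.6455.
(0,0): S=58.0000. Δ = (V_up−V_dn)/(S_up−S_dn) = (86.5645−94.2322)/(78.8800−44.0800) = -0.2203. V = [p*·86.5645 + (1−p*)·94.2322]/1.02 = 89.1270. B = V − Δ·S = 101.9065.
Root portfolio cost Δ·58+B reproduces V0=89.1270.

(0,0): Delta=-0.2203 Bond=101.9065
(1,0): Delta=0.0000 Bond=94.2322
(1,1): Delta=-0.3814 Bond=116.6455
(2,0): Delta=0.0000 Bond=96.1169
(2,1): Delta=0.0000 Bond=96.1169
(2,2): Delta=-0.6600 Bond=148.8744
(3,0): Delta=0.0000 Bond=98.0392
(3,1): Delta=0.0000 Bond=98.0392
(3,2): Delta=0.0000 Bond=98.0392
(3,3): Delta=-1.1424 Bond=222.2222
V0=89.1270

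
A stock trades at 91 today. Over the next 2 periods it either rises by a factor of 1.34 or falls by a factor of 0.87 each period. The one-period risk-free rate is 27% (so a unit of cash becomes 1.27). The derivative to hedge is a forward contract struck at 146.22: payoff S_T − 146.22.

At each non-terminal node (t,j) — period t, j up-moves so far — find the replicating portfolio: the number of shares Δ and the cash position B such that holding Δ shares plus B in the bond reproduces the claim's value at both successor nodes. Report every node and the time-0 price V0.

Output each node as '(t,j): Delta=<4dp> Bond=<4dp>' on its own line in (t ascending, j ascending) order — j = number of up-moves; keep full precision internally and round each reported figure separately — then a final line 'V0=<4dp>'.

Under the risk-neutral measure, an up-move has probability p* = (R−d)/(u−d) = 0.8511 and values discount at R = 1.27.
Terminal payoffs: V(2,0)=-77.3421, V(2,1)=-40.1322, V(2,2)=17.1796
  t=1,j=0: stock 79.1700 → up 106.0878 (V=-40.1322), down 68.8779 (V=-77.3421). Price -35.9639; hedge Δ=1.0000, bond B=-115.1339.
  t=1,j=1: stock 121.9400 → up 163.3996 (V=17.1796), down 106.0878 (V=-40.1322). Price 6.8061; hedge Δ=1.0000, bond B=-115.1339.
  t=0,j=0: stock 91.0000 → up 121.9400 (V=6.8061), down 79.1700 (V=-35.9639). Price 0.3434; hedge Δ=1.0000, bond B=-90.6566.
Self-financing check: at every node Δ·S+B equals the discounted successor values.

(0,0): Delta=1.0000 Bond=-90.6566
(1,0): Delta=1.0000 Bond=-115.1339
(1,1): Delta=1.0000 Bond=-115.1339
V0=0.3434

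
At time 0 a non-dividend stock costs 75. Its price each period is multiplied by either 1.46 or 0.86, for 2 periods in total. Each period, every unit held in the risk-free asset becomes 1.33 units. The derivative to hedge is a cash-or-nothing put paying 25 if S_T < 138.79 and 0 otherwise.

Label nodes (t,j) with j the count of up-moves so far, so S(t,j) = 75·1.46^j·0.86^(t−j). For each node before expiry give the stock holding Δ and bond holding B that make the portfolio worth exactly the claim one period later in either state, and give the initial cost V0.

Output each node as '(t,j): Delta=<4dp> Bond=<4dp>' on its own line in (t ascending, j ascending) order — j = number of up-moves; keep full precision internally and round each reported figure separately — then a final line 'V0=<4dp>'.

No-arbitrage ⇒ martingale measure with p* = (R−d)/(u−d) = 0.7833.
Terminal values V(2,·): V(2,0)=25.0000, V(2,1)=25.0000, V(2,2)=0.0000
(1,0): S=64.5000. Δ = (V_up−V_dn)/(S_up−S_dn) = (25.0000−25.0000)/(94.1700−55.4700) = 0.0000. V = [p*·25.0000 + (1−p*)·25.0000]/1.33 = 18.7970. B = V − Δ·S = 18.7970.
(1,1): S=109.5000. Δ = (V_up−V_dn)/(S_up−S_dn) = (0.0000−25.0000)/(159.8700−94.1700) = -0.3805. V = [p*·0.0000 + (1−p*)·25.0000]/1.33 = 4.0727. B = V − Δ·S = 45.7393.
(0,0): S=75.0000. Δ = (V_up−V_dn)/(S_up−S_dn) = (4.0727−18.7970)/(109.5000−64.5000) = -0.3272. V = [p*·4.0727 + (1−p*)·18.7970]/1.33 = 5.4609. B = V − Δ·S = 30.0014.
Root portfolio cost Δ·75+B reproduces V0=5.4609.

(0,0): Delta=-0.3272 Bond=30.0014
(1,0): Delta=0.0000 Bond=18.7970
(1,1): Delta=-0.3805 Bond=45.7393
V0=5.4609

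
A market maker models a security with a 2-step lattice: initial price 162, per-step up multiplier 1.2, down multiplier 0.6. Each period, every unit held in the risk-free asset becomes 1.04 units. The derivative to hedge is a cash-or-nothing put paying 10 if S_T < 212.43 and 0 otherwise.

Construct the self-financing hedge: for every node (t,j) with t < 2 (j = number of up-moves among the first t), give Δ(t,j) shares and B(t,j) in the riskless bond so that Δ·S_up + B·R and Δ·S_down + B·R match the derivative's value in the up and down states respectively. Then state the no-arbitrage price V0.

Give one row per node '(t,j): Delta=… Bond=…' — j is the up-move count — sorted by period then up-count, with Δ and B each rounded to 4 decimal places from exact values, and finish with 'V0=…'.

(0,0): Delta=-0.0725 Bond=16.0256
(1,0): Delta=0.0000 Bond=9.6154
(1,1): Delta=-0.0857 Bond=19.2308
V0=4.2735

Under the risk-neutral measure, an up-move has probability p* = (R−d)/(u−d) = 0.7333 and values discount at R = 1.04.
Terminal values V(2,·): V(2,0)=10.0000, V(2,1)=10.0000, V(2,2)=0.0000
  t=1,j=0: stock 97.2000 → up 116.6400 (V=10.0000), down 58.3200 (V=10.0000). Price 9.6154; hedge Δ=0.0000, bond B=9.6154.
  t=1,j=1: stock 194.4000 → up 233.2800 (V=0.0000), down 116.6400 (V=10.0000). Price 2.5641; hedge Δ=-0.0857, bond B=19.2308.
  t=0,j=0: stock 162.0000 → up 194.4000 (V=2.5641), down 97.2000 (V=9.6154). Price 4.2735; hedge Δ=-0.0725, bond B=16.0256.
Self-financing check: at every node Δ·S+B equals the discounted successor values.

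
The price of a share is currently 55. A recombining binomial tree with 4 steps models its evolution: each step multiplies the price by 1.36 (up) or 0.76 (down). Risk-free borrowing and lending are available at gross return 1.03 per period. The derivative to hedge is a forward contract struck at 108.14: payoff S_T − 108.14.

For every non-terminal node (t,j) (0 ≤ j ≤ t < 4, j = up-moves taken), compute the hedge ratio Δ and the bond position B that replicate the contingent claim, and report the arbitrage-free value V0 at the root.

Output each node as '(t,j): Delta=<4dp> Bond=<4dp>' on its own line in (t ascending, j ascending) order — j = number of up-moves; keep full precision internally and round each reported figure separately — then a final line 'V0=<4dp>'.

(0,0): Delta=1.0000 Bond=-96.0810
(1,0): Delta=1.0000 Bond=-98.9634
(1,1): Delta=1.0000 Bond=-98.9634
(2,0): Delta=1.0000 Bond=-101.9323
(2,1): Delta=1.0000 Bond=-101.9323
(2,2): Delta=1.0000 Bond=-101.9323
(3,0): Delta=1.0000 Bond=-104.9903
(3,1): Delta=1.0000 Bond=-104.9903
(3,2): Delta=1.0000 Bond=-104.9903
(3,3): Delta=1.0000 Bond=-104.9903
V0=-41.0810

Risk-neutral probability p* = (R−d)/(u−d) = (1.03−0.76)/(1.36−0.76) = 0.4500.
Payoff layer (t=4): V(4,0)=-89.7908, V(4,1)=-75.3046, V(4,2)=-49.3819, V(4,3)=-2.9939, V(4,4)=80.0161
(3,0): S=24.1437. Δ = (V_up−V_dn)/(S_up−S_dn) = (-75.3046−-89.7908)/(32.8354−18.3492) = 1.0000. V = [p*·-75.3046 + (1−p*)·-89.7908]/1.03 = -80.8466. B = V − Δ·S = -104.9903.
(3,1): S=43.2045. Δ = (V_up−V_dn)/(S_up−S_dn) = (-49.3819−-75.3046)/(58.7581−32.8354) = 1.0000. V = [p*·-49.3819 + (1−p*)·-75.3046]/1.03 = -61.7858. B = V − Δ·S = -104.9903.
(3,2): S=77.3133. Δ = (V_up−V_dn)/(S_up−S_dn) = (-2.9939−-49.3819)/(105.1461−58.7581) = 1.0000. V = [p*·-2.9939 + (1−p*)·-49.3819]/1.03 = -27.6770. B = V − Δ·S = -104.9903.
(3,3): S=138.3501. Δ = (V_up−V_dn)/(S_up−S_dn) = (80.0161−-2.9939)/(188.1561−105.1461) = 1.0000. V = [p*·80.0161 + (1−p*)·-2.9939]/1.03 = 33.3598. B = V − Δ·S = -104.9903.
(2,0): S=31.7680. Δ = (V_up−V_dn)/(S_up−S_dn) = (-61.7858−-80.8466)/(43.2045−24.1437) = 1.0000. V = [p*·-61.7858 + (1−p*)·-80.8466]/1.03 = -70.1643. B = V − Δ·S = -101.9323.
(2,1): S=56.8480. Δ = (V_up−V_dn)/(S_up−S_dn) = (-27.6770−-61.7858)/(77.3133−43.2045) = 1.0000. V = [p*·-27.6770 + (1−p*)·-61.7858]/1.03 = -45.0843. B = V − Δ·S = -101.9323.
(2,2): S=101.7280. Δ = (V_up−V_dn)/(S_up−S_dn) = (33.3598−-27.6770)/(138.3501−77.3133) = 1.0000. V = [p*·33.3598 + (1−p*)·-27.6770]/1.03 = -0.2043. B = V − Δ·S = -101.9323.
(1,0): S=41.8000. Δ = (V_up−V_dn)/(S_up−S_dn) = (-45.0843−-70.1643)/(56.8480−31.7680) = 1.0000. V = [p*·-45.0843 + (1−p*)·-70.1643]/1.03 = -57.1634. B = V − Δ·S = -98.9634.
(1,1): S=74.8000. Δ = (V_up−V_dn)/(S_up−S_dn) = (-0.2043−-45.0843)/(101.7280−56.8480) = 1.0000. V = [p*·-0.2043 + (1−p*)·-45.0843]/1.03 = -24.1634. B = V − Δ·S = -98.9634.
(0,0): S=55.0000. Δ = (V_up−V_dn)/(S_up−S_dn) = (-24.1634−-57.1634)/(74.8000−41.8000) = 1.0000. V = [p*·-24.1634 + (1−p*)·-57.1634]/1.03 = -41.0810. B = V − Δ·S = -96.0810.
Root portfolio cost Δ·55+B reproduces V0=-41.0810.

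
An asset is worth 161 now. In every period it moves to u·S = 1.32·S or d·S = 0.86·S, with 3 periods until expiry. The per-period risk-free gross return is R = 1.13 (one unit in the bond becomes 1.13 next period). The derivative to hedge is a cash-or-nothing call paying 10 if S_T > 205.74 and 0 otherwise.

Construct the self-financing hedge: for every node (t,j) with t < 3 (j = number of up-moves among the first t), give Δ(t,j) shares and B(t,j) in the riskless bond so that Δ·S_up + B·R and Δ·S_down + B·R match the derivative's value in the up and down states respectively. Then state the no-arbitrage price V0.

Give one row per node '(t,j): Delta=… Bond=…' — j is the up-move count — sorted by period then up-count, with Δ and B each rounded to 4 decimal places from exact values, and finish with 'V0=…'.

Under the risk-neutral measure, an up-move has probability p* = (R−d)/(u−d) = 0.5870 and values discount at R = 1.13.
Terminal payoffs: V(3,0)=0.0000, V(3,1)=0.0000, V(3,2)=10.0000, V(3,3)=10.0000
Node (2,0) S=119.0756: V=(p*·0.0000+(1−p*)·0.0000)/1.13=0.0000; Δ=(0.0000−0.0000)/(157.1798−102.4050)=0.0000; B=V−Δ·S=0.0000
Node (2,1) S=182.7672: V=(p*·10.0000+(1−p*)·0.0000)/1.13=5.1943; Δ=(10.0000−0.0000)/(241.2527−157.1798)=0.1189; B=V−Δ·S=-16.5448
Node (2,2) S=280.5264: V=(p*·10.0000+(1−p*)·10.0000)/1.13=8.8496; Δ=(10.0000−10.0000)/(370.2948−241.2527)=0.0000; B=V−Δ·S=8.8496
Node (1,0) S=138.4600: V=(p*·5.1943+(1−p*)·0.0000)/1.13=2.6981; Δ=(5.1943−0.0000)/(182.7672−119.0756)=0.0816; B=V−Δ·S=-8.5939
Node (1,1) S=212.5200: V=(p*·8.8496+(1−p*)·5.1943)/1.13=6.4954; Δ=(8.8496−5.1943)/(280.5264−182.7672)=0.0374; B=V−Δ·S=-1.4508
Node (0,0) S=161.0000: V=(p*·6.4954+(1−p*)·2.6981)/1.13=4.3601; Δ=(6.4954−2.6981)/(212.5200−138.4600)=0.0513; B=V−Δ·S=-3.8949
Each (Δ,B) replicates both successor values, so the strategy is self-financing and V0 is arbitrage-free.

(0,0): Delta=0.0513 Bond=-3.8949
(1,0): Delta=0.0816 Bond=-8.5939
(1,1): Delta=0.0374 Bond=-1.4508
(2,0): Delta=0.0000 Bond=0.0000
(2,1): Delta=0.1189 Bond=-16.5448
(2,2): Delta=0.0000 Bond=8.8496
V0=4.3601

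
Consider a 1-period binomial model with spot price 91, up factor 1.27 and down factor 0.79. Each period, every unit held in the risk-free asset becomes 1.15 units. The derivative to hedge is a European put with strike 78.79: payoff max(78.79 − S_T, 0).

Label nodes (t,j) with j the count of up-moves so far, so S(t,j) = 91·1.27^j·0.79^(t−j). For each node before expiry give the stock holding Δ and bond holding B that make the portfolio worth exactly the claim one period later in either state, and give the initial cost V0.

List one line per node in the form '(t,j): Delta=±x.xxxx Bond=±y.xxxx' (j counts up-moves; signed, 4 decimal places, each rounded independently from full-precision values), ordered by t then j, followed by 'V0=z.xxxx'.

Under the risk-neutral measure, an up-move has probability p* = (R−d)/(u−d) = 0.7500 and values discount at R = 1.15.
Terminal payoffs: V(1,0)=6.9000, V(1,1)=0.0000
(0,0): S=91.0000. Δ = (V_up−V_dn)/(S_up−S_dn) = (0.0000−6.9000)/(115.5700−71.8900) = -0.1580. V = [p*·0.0000 + (1−p*)·6.9000]/1.15 = 1.5000. B = V − Δ·S = 15.8750.
Each (Δ,B) replicates both successor values, so the strategy is self-financing and V0 is arbitrage-free.

(0,0): Delta=-0.1580 Bond=15.8750
V0=1.5000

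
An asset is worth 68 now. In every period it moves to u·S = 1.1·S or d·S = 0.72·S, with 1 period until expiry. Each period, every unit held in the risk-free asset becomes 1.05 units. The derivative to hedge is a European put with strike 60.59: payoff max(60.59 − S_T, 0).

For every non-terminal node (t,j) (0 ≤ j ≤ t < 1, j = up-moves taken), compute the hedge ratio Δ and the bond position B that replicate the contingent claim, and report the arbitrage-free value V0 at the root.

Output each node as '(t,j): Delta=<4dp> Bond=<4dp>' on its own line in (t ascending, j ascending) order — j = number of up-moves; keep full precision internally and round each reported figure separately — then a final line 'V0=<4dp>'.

(0,0): Delta=-0.4501 Bond=32.0627
V0=1.4574

Risk-neutral probability p* = (R−d)/(u−d) = (1.05−0.72)/(1.1−0.72) = 0.8684.
Terminal values V(1,·): V(1,0)=11.6300, V(1,1)=0.0000
Node (0,0) S=68.0000: V=(p*·0.0000+(1−p*)·11.6300)/1.05=1.4574; Δ=(0.0000−11.6300)/(74.8000−48.9600)=-0.4501; B=V−Δ·S=32.0627
Self-financing check: at every node Δ·S+B equals the discounted successor values.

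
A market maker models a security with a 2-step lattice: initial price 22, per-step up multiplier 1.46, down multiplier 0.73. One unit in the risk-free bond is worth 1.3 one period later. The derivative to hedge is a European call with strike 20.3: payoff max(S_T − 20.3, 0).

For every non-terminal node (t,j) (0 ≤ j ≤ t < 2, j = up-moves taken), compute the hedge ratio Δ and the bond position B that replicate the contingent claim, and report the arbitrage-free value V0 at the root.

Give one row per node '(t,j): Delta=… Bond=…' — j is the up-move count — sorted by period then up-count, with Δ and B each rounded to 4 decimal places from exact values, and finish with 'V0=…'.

Under the risk-neutral measure, an up-move has probability p* = (R−d)/(u−d) = 0.7808 and values discount at R = 1.3.
Payoff layer (t=2): V(2,0)=0.0000, V(2,1)=3.1476, V(2,2)=26.5952
  t=1,j=0: stock 16.0600 → up 23.4476 (V=3.1476), down 11.7238 (V=0.0000). Price 1.8906; hedge Δ=0.2685, bond B=-2.4212.
  t=1,j=1: stock 32.1200 → up 46.8952 (V=26.5952), down 23.4476 (V=3.1476). Price 16.5046; hedge Δ=1.0000, bond B=-15.6154.
  t=0,j=0: stock 22.0000 → up 32.1200 (V=16.5046), down 16.0600 (V=1.8906). Price 10.2319; hedge Δ=0.9100, bond B=-9.7873.
Check: Δ(0,0)·S0 + B(0,0) = 10.2319 = V0.

(0,0): Delta=0.9100 Bond=-9.7873
(1,0): Delta=0.2685 Bond=-2.4212
(1,1): Delta=1.0000 Bond=-15.6154
V0=10.2319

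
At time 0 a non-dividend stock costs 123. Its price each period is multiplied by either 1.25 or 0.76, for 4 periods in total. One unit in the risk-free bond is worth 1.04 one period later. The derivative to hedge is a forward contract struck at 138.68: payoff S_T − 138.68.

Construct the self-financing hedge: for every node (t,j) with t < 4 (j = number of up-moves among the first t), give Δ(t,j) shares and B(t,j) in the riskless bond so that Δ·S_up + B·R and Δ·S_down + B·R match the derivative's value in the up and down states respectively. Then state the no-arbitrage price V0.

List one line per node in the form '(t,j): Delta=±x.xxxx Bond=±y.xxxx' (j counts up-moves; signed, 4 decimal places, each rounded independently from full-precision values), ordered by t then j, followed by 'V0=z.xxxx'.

The replicating-portfolio and risk-neutral prices coincide; use p* = (1.04−0.76)/(1.25−0.76) = 0.5714 for the latter.
Payoff layer (t=4): V(4,0)=-97.6445, V(4,1)=-71.1874, V(4,2)=-27.6725, V(4,3)=43.8981, V(4,4)=161.6130
  t=3,j=0: stock 53.9940 → up 67.4926 (V=-71.1874), down 41.0355 (V=-97.6445). Price -79.3521; hedge Δ=1.0000, bond B=-133.3462.
  t=3,j=1: stock 88.8060 → up 111.0075 (V=-27.6725), down 67.4926 (V=-71.1874). Price -44.5402; hedge Δ=1.0000, bond B=-133.3462.
  t=3,j=2: stock 146.0625 → up 182.5781 (V=43.8981), down 111.0075 (V=-27.6725). Price 12.7163; hedge Δ=1.0000, bond B=-133.3462.
  t=3,j=3: stock 240.2344 → up 300.2930 (V=161.6130), down 182.5781 (V=43.8981). Price 106.8882; hedge Δ=1.0000, bond B=-133.3462.
  t=2,j=0: stock 71.0448 → up 88.8060 (V=-44.5402), down 53.9940 (V=-79.3521). Price -57.1727; hedge Δ=1.0000, bond B=-128.2175.
  t=2,j=1: stock 116.8500 → up 146.0625 (V=12.7163), down 88.8060 (V=-44.5402). Price -11.3675; hedge Δ=1.0000, bond B=-128.2175.
  t=2,j=2: stock 192.1875 → up 240.2344 (V=106.8882), down 146.0625 (V=12.7163). Price 63.9700; hedge Δ=1.0000, bond B=-128.2175.
  t=1,j=0: stock 93.4800 → up 116.8500 (V=-11.3675), down 71.0448 (V=-57.1727). Price -29.8060; hedge Δ=1.0000, bond B=-123.2860.
  t=1,j=1: stock 153.7500 → up 192.1875 (V=63.9700), down 116.8500 (V=-11.3675). Price 30.4640; hedge Δ=1.0000, bond B=-123.2860.
  t=0,j=0: stock 123.0000 → up 153.7500 (V=30.4640), down 93.4800 (V=-29.8060). Price 4.4558; hedge Δ=1.0000, bond B=-118.5442.
Self-financing check: at every node Δ·S+B equals the discounted successor values.

(0,0): Delta=1.0000 Bond=-118.5442
(1,0): Delta=1.0000 Bond=-123.2860
(1,1): Delta=1.0000 Bond=-123.2860
(2,0): Delta=1.0000 Bond=-128.2175
(2,1): Delta=1.0000 Bond=-128.2175
(2,2): Delta=1.0000 Bond=-128.2175
(3,0): Delta=1.0000 Bond=-133.3462
(3,1): Delta=1.0000 Bond=-133.3462
(3,2): Delta=1.0000 Bond=-133.3462
(3,3): Delta=1.0000 Bond=-133.3462
V0=4.4558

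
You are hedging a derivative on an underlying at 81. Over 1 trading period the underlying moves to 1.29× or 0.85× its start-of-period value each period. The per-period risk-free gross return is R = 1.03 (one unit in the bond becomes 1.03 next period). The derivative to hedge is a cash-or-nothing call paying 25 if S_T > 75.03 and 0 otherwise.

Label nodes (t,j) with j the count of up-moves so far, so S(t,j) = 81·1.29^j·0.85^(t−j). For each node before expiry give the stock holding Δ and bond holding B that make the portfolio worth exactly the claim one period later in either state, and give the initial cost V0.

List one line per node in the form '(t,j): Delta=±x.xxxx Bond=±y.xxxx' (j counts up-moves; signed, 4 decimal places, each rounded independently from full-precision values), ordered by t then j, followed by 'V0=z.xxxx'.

No-arbitrage ⇒ martingale measure with p* = (R−d)/(u−d) = 0.4091.
Payoff layer (t=1): V(1,0)=0.0000, V(1,1)=25.0000
(0,0): S=81.0000. Δ = (V_up−V_dn)/(S_up−S_dn) = (25.0000−0.0000)/(104.4900−68.8500) = 0.7015. V = [p*·25.0000 + (1−p*)·0.0000]/1.03 = 9.9294. B = V − Δ·S = -46.8888.
Self-financing check: at every node Δ·S+B equals the discounted successor values.

(0,0): Delta=0.7015 Bond=-46.8888
V0=9.9294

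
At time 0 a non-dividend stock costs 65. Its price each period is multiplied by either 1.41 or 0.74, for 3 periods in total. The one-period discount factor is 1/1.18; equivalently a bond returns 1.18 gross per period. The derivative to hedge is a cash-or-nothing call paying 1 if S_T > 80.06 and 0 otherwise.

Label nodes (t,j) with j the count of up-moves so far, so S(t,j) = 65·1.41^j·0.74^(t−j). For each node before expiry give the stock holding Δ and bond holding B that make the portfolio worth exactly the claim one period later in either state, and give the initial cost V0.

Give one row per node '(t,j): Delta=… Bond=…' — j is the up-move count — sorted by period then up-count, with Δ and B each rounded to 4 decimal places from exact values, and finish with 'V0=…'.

(0,0): Delta=0.0074 Bond=-0.0406
(1,0): Delta=0.0173 Bond=-0.5209
(1,1): Delta=0.0047 Bond=0.1993
(2,0): Delta=0.0000 Bond=0.0000
(2,1): Delta=0.0220 Bond=-0.9360
(2,2): Delta=0.0000 Bond=0.8475
V0=0.4427

The replicating-portfolio and risk-neutral prices coincide; use p* = (1.18−0.74)/(1.41−0.74) = 0.6567 for the latter.
At expiry t=3: V(3,0)=0.0000, V(3,1)=0.0000, V(3,2)=1.0000, V(3,3)=1.0000
Node (2,0) S=35.5940: V=(p*·0.0000+(1−p*)·0.0000)/1.18=0.0000; Δ=(0.0000−0.0000)/(50.1875−26.3396)=0.0000; B=V−Δ·S=0.0000
Node (2,1) S=67.8210: V=(p*·1.0000+(1−p*)·0.0000)/1.18=0.5565; Δ=(1.0000−0.0000)/(95.6276−50.1875)=0.0220; B=V−Δ·S=-0.9360
Node (2,2) S=129.2265: V=(p*·1.0000+(1−p*)·1.0000)/1.18=0.8475; Δ=(1.0000−1.0000)/(182.2094−95.6276)=0.0000; B=V−Δ·S=0.8475
Node (1,0) S=48.1000: V=(p*·0.5565+(1−p*)·0.0000)/1.18=0.3097; Δ=(0.5565−0.0000)/(67.8210−35.5940)=0.0173; B=V−Δ·S=-0.5209
Node (1,1) S=91.6500: V=(p*·0.8475+(1−p*)·0.5565)/1.18=0.6336; Δ=(0.8475−0.5565)/(129.2265−67.8210)=0.0047; B=V−Δ·S=0.1993
Node (0,0) S=65.0000: V=(p*·0.6336+(1−p*)·0.3097)/1.18=0.4427; Δ=(0.6336−0.3097)/(91.6500−48.1000)=0.0074; B=V−Δ·S=-0.0406
The time-0 hedge costs 0.4427, which is the no-arbitrage price.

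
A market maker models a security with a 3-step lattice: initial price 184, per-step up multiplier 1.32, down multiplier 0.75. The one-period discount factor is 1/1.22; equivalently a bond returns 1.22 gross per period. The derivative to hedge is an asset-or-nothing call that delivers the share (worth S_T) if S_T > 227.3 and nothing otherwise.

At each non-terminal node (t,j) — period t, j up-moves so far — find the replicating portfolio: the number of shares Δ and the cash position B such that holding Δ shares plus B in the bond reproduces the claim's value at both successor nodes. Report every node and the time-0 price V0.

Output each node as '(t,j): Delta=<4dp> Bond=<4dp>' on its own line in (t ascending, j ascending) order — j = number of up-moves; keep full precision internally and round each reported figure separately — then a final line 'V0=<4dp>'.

(0,0): Delta=1.2416 Bond=-50.4095
(1,0): Delta=2.0660 Bond=-175.2737
(1,1): Delta=1.1419 Bond=-37.2923
(2,0): Delta=0.0000 Bond=0.0000
(2,1): Delta=2.3158 Bond=-259.3305
(2,2): Delta=1.0000 Bond=0.0000
V0=178.0408

Under the risk-neutral measure, an up-move has probability p* = (R−d)/(u−d) = 0.8246 and values discount at R = 1.22.
Terminal payoffs: V(3,0)=0.0000, V(3,1)=0.0000, V(3,2)=240.4512, V(3,3)=423.1941
(2,0): S=103.5000. Δ = (V_up−V_dn)/(S_up−S_dn) = (0.0000−0.0000)/(136.6200−77.6250) = 0.0000. V = [p*·0.0000 + (1−p*)·0.0000]/1.22 = 0.0000. B = V − Δ·S = 0.0000.
(2,1): S=182.1600. Δ = (V_up−V_dn)/(S_up−S_dn) = (240.4512−0.0000)/(240.4512−136.6200) = 2.3158. V = [p*·240.4512 + (1−p*)·0.0000]/1.22 = 162.5138. B = V − Δ·S = -259.3305.
(2,2): S=320.6016. Δ = (V_up−V_dn)/(S_up−S_dn) = (423.1941−240.4512)/(423.1941−240.4512) = 1.0000. V = [p*·423.1941 + (1−p*)·240.4512]/1.22 = 320.6016. B = V − Δ·S = 0.0000.
(1,0): S=138.0000. Δ = (V_up−V_dn)/(S_up−S_dn) = (162.5138−0.0000)/(182.1600−103.5000) = 2.0660. V = [p*·162.5138 + (1−p*)·0.0000]/1.22 = 109.8382. B = V − Δ·S = -175.2737.
(1,1): S=242.8800. Δ = (V_up−V_dn)/(S_up−S_dn) = (320.6016−162.5138)/(320.6016−182.1600) = 1.1419. V = [p*·320.6016 + (1−p*)·162.5138]/1.22 = 240.0548. B = V − Δ·S = -37.2923.
(0,0): S=184.0000. Δ = (V_up−V_dn)/(S_up−S_dn) = (240.0548−109.8382)/(242.8800−138.0000) = 1.2416. V = [p*·240.0548 + (1−p*)·109.8382]/1.22 = 178.0408. B = V − Δ·S = -50.4095.
The time-0 hedge costs 178.0408, which is the no-arbitrage price.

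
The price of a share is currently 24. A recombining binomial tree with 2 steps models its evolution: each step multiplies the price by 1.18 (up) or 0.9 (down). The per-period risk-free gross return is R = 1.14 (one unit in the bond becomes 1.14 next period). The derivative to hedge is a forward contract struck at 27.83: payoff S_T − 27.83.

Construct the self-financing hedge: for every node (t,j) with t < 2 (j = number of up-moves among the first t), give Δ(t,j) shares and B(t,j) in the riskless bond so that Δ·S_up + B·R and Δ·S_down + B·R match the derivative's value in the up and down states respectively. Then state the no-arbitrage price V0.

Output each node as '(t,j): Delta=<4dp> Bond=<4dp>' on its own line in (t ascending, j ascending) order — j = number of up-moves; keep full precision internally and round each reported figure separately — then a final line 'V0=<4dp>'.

(0,0): Delta=1.0000 Bond=-21.4143
(1,0): Delta=1.0000 Bond=-24.4123
(1,1): Delta=1.0000 Bond=-24.4123
V0=2.5857

No-arbitrage ⇒ martingale measure with p* = (R−d)/(u−d) = 0.8571.
Terminal payoffs: V(2,0)=-8.3900, V(2,1)=-2.3420, V(2,2)=5.5876
(1,0): S=21.6000. Δ = (V_up−V_dn)/(S_up−S_dn) = (-2.3420−-8.3900)/(25.4880−19.4400) = 1.0000. V = [p*·-2.3420 + (1−p*)·-8.3900]/1.14 = -2.8123. B = V − Δ·S = -24.4123.
(1,1): S=28.3200. Δ = (V_up−V_dn)/(S_up−S_dn) = (5.5876−-2.3420)/(33.4176−25.4880) = 1.0000. V = [p*·5.5876 + (1−p*)·-2.3420]/1.14 = 3.9077. B = V − Δ·S = -24.4123.
(0,0): S=24.0000. Δ = (V_up−V_dn)/(S_up−S_dn) = (3.9077−-2.8123)/(28.3200−21.6000) = 1.0000. V = [p*·3.9077 + (1−p*)·-2.8123]/1.14 = 2.5857. B = V − Δ·S = -21.4143.
Root portfolio cost Δ·24+B reproduces V0=2.5857.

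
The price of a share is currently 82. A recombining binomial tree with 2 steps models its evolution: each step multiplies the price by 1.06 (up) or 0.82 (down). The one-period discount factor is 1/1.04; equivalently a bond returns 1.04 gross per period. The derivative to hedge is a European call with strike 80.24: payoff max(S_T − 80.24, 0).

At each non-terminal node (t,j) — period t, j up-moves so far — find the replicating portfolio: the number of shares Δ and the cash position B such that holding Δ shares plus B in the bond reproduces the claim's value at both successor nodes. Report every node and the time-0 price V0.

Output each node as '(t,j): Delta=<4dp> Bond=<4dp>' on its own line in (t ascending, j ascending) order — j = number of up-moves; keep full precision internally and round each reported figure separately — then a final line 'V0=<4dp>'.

No-arbitrage ⇒ martingale measure with p* = (R−d)/(u−d) = 0.9167.
Terminal values V(2,·): V(2,0)=0.0000, V(2,1)=0.0000, V(2,2)=11.8952
  t=1,j=0: stock 67.2400 → up 71.2744 (V=0.0000), down 55.1368 (V=0.0000). Price 0.0000; hedge Δ=0.0000, bond B=0.0000.
  t=1,j=1: stock 86.9200 → up 92.1352 (V=11.8952), down 71.2744 (V=0.0000). Price 10.4846; hedge Δ=0.5702, bond B=-39.0788.
  t=0,j=0: stock 82.0000 → up 86.9200 (V=10.4846), down 67.2400 (V=0.0000). Price 9.2412; hedge Δ=0.5328, bond B=-34.4444.
The time-0 hedge costs 9.2412, which is the no-arbitrage price.

(0,0): Delta=0.5328 Bond=-34.4444
(1,0): Delta=0.0000 Bond=0.0000
(1,1): Delta=0.5702 Bond=-39.0788
V0=9.2412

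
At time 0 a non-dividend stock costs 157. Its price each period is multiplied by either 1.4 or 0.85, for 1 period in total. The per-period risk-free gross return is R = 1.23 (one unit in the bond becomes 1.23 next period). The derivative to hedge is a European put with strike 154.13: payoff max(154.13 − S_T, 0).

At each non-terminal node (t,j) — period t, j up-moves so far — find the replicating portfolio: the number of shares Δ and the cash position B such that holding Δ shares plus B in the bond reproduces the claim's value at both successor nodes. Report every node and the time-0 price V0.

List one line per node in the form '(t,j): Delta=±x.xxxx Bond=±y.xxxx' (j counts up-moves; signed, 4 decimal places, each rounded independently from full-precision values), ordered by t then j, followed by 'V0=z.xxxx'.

(0,0): Delta=-0.2395 Bond=42.7967
V0=5.1967

Under the risk-neutral measure, an up-move has probability p* = (R−d)/(u−d) = 0.6909 and values discount at R = 1.23.
Payoff layer (t=1): V(1,0)=20.6800, V(1,1)=0.0000
  t=0,j=0: stock 157.0000 → up 219.8000 (V=0.0000), down 133.4500 (V=20.6800). Price 5.1967; hedge Δ=-0.2395, bond B=42.7967.
Self-financing check: at every node Δ·S+B equals the discounted successor values.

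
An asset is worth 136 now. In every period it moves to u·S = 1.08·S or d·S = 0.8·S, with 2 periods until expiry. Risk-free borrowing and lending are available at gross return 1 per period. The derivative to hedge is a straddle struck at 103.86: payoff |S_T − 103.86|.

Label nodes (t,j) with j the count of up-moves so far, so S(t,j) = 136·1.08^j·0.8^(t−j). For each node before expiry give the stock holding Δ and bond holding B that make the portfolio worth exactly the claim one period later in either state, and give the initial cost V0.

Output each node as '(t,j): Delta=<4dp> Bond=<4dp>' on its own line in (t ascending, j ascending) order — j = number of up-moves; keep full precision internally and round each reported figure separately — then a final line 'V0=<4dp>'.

The replicating-portfolio and risk-neutral prices coincide; use p* = (1−0.8)/(1.08−0.8) = 0.7143 for the latter.
At expiry t=2: V(2,0)=16.8200, V(2,1)=13.6440, V(2,2)=54.7704
Node (1,0) S=108.8000: V=(p*·13.6440+(1−p*)·16.8200)/1=14.5514; Δ=(13.6440−16.8200)/(117.5040−87.0400)=-0.1043; B=V−Δ·S=25.8943
Node (1,1) S=146.8800: V=(p*·54.7704+(1−p*)·13.6440)/1=43.0200; Δ=(54.7704−13.6440)/(158.6304−117.5040)=1.0000; B=V−Δ·S=-103.8600
Node (0,0) S=136.0000: V=(p*·43.0200+(1−p*)·14.5514)/1=34.8861; Δ=(43.0200−14.5514)/(146.8800−108.8000)=0.7476; B=V−Δ·S=-66.7873
The time-0 hedge costs 34.8861, which is the no-arbitrage price.

(0,0): Delta=0.7476 Bond=-66.7873
(1,0): Delta=-0.1043 Bond=25.8943
(1,1): Delta=1.0000 Bond=-103.8600
V0=34.8861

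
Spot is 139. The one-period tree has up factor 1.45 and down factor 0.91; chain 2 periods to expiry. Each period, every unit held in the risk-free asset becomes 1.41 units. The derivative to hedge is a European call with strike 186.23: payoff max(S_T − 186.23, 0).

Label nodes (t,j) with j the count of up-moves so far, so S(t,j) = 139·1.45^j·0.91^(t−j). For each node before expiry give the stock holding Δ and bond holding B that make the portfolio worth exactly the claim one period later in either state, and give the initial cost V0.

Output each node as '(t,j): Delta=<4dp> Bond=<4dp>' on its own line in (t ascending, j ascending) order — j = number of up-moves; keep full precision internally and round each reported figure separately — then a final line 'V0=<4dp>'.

Since d<R<u, set p* = (R−d)/(u−d) = 0.9259; price each node as the discounted p*-expectation of its children.
Payoff layer (t=2): V(2,0)=0.0000, V(2,1)=0.0000, V(2,2)=106.0175
Node (1,0) S=126.4900: V=(p*·0.0000+(1−p*)·0.0000)/1.41=0.0000; Δ=(0.0000−0.0000)/(183.4105−115.1059)=0.0000; B=V−Δ·S=0.0000
Node (1,1) S=201.5500: V=(p*·106.0175+(1−p*)·0.0000)/1.41=69.6201; Δ=(106.0175−0.0000)/(292.2475−183.4105)=0.9741; B=V−Δ·S=-126.7086
Node (0,0) S=139.0000: V=(p*·69.6201+(1−p*)·0.0000)/1.41=45.7185; Δ=(69.6201−0.0000)/(201.5500−126.4900)=0.9275; B=V−Δ·S=-83.2076
Check: Δ(0,0)·S0 + B(0,0) = 45.7185 = V0.

(0,0): Delta=0.9275 Bond=-83.2076
(1,0): Delta=0.0000 Bond=0.0000
(1,1): Delta=0.9741 Bond=-126.7086
V0=45.7185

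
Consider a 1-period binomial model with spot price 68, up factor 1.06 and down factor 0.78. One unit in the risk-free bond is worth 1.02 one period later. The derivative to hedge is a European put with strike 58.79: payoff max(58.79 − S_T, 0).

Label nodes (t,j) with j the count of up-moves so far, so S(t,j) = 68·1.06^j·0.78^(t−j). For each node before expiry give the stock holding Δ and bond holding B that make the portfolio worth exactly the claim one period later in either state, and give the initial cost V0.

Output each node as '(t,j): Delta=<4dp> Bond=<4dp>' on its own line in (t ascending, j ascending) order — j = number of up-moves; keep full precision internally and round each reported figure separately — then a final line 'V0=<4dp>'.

No-arbitrage ⇒ martingale measure with p* = (R−d)/(u−d) = 0.8571.
Terminal payoffs: V(1,0)=5.7500, V(1,1)=0.0000
Node (0,0) S=68.0000: V=(p*·0.0000+(1−p*)·5.7500)/1.02=0.8053; Δ=(0.0000−5.7500)/(72.0800−53.0400)=-0.3020; B=V−Δ·S=21.3410
Each (Δ,B) replicates both successor values, so the strategy is self-financing and V0 is arbitrage-free.

(0,0): Delta=-0.3020 Bond=21.3410
V0=0.8053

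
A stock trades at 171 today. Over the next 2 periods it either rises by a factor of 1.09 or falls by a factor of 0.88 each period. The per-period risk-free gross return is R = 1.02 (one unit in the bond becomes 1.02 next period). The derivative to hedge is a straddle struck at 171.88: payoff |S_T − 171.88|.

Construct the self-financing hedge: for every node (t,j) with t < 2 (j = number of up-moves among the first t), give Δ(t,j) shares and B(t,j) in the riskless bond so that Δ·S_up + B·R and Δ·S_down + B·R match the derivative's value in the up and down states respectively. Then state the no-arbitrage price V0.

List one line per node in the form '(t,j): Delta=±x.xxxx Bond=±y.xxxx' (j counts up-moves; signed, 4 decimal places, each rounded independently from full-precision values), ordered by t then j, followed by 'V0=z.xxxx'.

The replicating-portfolio and risk-neutral prices coincide; use p* = (1.02−0.88)/(1.09−0.88) = 0.6667 for the latter.
Terminal values V(2,·): V(2,0)=39.4576, V(2,1)=7.8568, V(2,2)=31.2851
  t=1,j=0: stock 150.4800 → up 164.0232 (V=7.8568), down 132.4224 (V=39.4576). Price 18.0298; hedge Δ=-1.0000, bond B=168.5098.
  t=1,j=1: stock 186.3900 → up 203.1651 (V=31.2851), down 164.0232 (V=7.8568). Price 23.0154; hedge Δ=0.5985, bond B=-88.5480.
  t=0,j=0: stock 171.0000 → up 186.3900 (V=23.0154), down 150.4800 (V=18.0298). Price 20.9348; hedge Δ=0.1388, bond B=-2.8059.
The time-0 hedge costs 20.9348, which is the no-arbitrage price.

(0,0): Delta=0.1388 Bond=-2.8059
(1,0): Delta=-1.0000 Bond=168.5098
(1,1): Delta=0.5985 Bond=-88.5480
V0=20.9348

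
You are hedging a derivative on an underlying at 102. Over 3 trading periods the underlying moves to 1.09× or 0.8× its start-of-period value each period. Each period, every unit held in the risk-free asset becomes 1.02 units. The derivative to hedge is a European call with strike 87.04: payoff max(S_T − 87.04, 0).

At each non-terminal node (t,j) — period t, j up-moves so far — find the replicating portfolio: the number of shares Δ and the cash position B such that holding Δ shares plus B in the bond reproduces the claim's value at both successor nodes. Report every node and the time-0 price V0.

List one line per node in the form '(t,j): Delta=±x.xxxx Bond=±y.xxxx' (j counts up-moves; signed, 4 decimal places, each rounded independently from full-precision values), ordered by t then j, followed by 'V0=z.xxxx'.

The replicating-portfolio and risk-neutral prices coincide; use p* = (1.02−0.8)/(1.09−0.8) = 0.7586 for the latter.
Terminal payoffs: V(3,0)=0.0000, V(3,1)=0.0000, V(3,2)=9.9090, V(3,3)=45.0530
  t=2,j=0: stock 65.2800 → up 71.1552 (V=0.0000), down 52.2240 (V=0.0000). Price 0.0000; hedge Δ=0.0000, bond B=0.0000.
  t=2,j=1: stock 88.9440 → up 96.9490 (V=9.9090), down 71.1552 (V=0.0000). Price 7.3697; hedge Δ=0.3842, bond B=-26.7991.
  t=2,j=2: stock 121.1862 → up 132.0930 (V=45.0530), down 96.9490 (V=9.9090). Price 35.8529; hedge Δ=1.0000, bond B=-85.3333.
  t=1,j=0: stock 81.6000 → up 88.9440 (V=7.3697), down 65.2800 (V=0.0000). Price 5.4812; hedge Δ=0.3114, bond B=-19.9317.
  t=1,j=1: stock 111.1800 → up 121.1862 (V=35.8529), down 88.9440 (V=7.3697). Price 28.4094; hedge Δ=0.8834, bond B=-69.8082.
  t=0,j=0: stock 102.0000 → up 111.1800 (V=28.4094), down 81.6000 (V=5.4812). Price 22.4265; hedge Δ=0.7751, bond B=-56.6363.
The time-0 hedge costs 22.4265, which is the no-arbitrage price.

(0,0): Delta=0.7751 Bond=-56.6363
(1,0): Delta=0.3114 Bond=-19.9317
(1,1): Delta=0.8834 Bond=-69.8082
(2,0): Delta=0.0000 Bond=0.0000
(2,1): Delta=0.3842 Bond=-26.7991
(2,2): Delta=1.0000 Bond=-85.3333
V0=22.4265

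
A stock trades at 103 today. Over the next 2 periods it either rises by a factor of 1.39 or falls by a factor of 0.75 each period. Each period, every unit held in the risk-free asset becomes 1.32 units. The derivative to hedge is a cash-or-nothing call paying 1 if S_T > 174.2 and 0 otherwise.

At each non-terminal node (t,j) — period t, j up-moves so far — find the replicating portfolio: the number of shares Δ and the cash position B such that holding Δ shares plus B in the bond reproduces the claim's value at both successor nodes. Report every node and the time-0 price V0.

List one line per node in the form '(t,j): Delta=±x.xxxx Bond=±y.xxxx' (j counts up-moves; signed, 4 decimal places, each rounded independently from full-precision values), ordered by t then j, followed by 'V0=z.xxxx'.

(0,0): Delta=0.0102 Bond=-0.5990
(1,0): Delta=0.0000 Bond=0.0000
(1,1): Delta=0.0109 Bond=-0.8878
V0=0.4552

Under the risk-neutral measure, an up-move has probability p* = (R−d)/(u−d) = 0.8906 and values discount at R = 1.32.
At expiry t=2: V(2,0)=0.0000, V(2,1)=0.0000, V(2,2)=1.0000
  t=1,j=0: stock 77.2500 → up 107.3775 (V=0.0000), down 57.9375 (V=0.0000). Price 0.0000; hedge Δ=0.0000, bond B=0.0000.
  t=1,j=1: stock 143.1700 → up 199.0063 (V=1.0000), down 107.3775 (V=0.0000). Price 0.6747; hedge Δ=0.0109, bond B=-0.8878.
  t=0,j=0: stock 103.0000 → up 143.1700 (V=0.6747), down 77.2500 (V=0.0000). Price 0.4552; hedge Δ=0.0102, bond B=-0.5990.
Self-financing check: at every node Δ·S+B equals the discounted successor values.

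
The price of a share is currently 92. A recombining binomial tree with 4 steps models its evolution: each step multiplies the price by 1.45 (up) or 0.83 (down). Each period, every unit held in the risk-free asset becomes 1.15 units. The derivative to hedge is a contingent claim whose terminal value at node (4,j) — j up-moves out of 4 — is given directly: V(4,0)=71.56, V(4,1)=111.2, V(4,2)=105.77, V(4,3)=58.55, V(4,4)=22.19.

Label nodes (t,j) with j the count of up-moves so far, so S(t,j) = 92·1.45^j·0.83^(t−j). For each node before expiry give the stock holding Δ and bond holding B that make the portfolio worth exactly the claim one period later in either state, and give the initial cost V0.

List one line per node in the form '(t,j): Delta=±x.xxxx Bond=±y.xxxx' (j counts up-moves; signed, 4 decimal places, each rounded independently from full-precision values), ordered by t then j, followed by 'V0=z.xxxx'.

(0,0): Delta=-0.2390 Bond=71.5440
(1,0): Delta=-0.0960 Bond=71.3526
(1,1): Delta=-0.3158 Bond=92.5159
(2,0): Delta=0.3624 Bond=53.0010
(2,1): Delta=-0.3420 Bond=109.2940
(2,2): Delta=-0.3017 Bond=103.6738
(3,0): Delta=1.2154 Bond=16.0813
(3,1): Delta=-0.0953 Bond=103.0167
(3,2): Delta=-0.4744 Bond=146.9425
(3,3): Delta=-0.2091 Bond=93.2396
V0=49.5526

No-arbitrage ⇒ martingale measure with p* = (R−d)/(u−d) = 0.5161.
Terminal values V(4,·): V(4,0)=71.5600, V(4,1)=111.2000, V(4,2)=105.7700, V(4,3)=58.5500, V(4,4)=22.1900
(3,0): S=52.6044. Δ = (V_up−V_dn)/(S_up−S_dn) = (111.2000−71.5600)/(76.2764−43.6617) = 1.2154. V = [p*·111.2000 + (1−p*)·71.5600]/1.15 = 80.0168. B = V − Δ·S = 16.0813.
(3,1): S=91.8993. Δ = (V_up−V_dn)/(S_up−S_dn) = (105.7700−111.2000)/(133.2539−76.2764) = -0.0953. V = [p*·105.7700 + (1−p*)·111.2000]/1.15 = 94.2586. B = V − Δ·S = 103.0167.
(3,2): S=160.5469. Δ = (V_up−V_dn)/(S_up−S_dn) = (58.5500−105.7700)/(232.7930−133.2539) = -0.4744. V = [p*·58.5500 + (1−p*)·105.7700]/1.15 = 70.7812. B = V − Δ·S = 146.9425.
(3,3): S=280.4735. Δ = (V_up−V_dn)/(S_up−S_dn) = (22.1900−58.5500)/(406.6866−232.7930) = -0.2091. V = [p*·22.1900 + (1−p*)·58.5500]/1.15 = 34.5944. B = V − Δ·S = 93.2396.
(2,0): S=63.3788. Δ = (V_up−V_dn)/(S_up−S_dn) = (94.2586−80.0168)/(91.8993−52.6044) = 0.3624. V = [p*·94.2586 + (1−p*)·80.0168]/1.15 = 75.9717. B = V − Δ·S = 53.0010.
(2,1): S=110.7220. Δ = (V_up−V_dn)/(S_up−S_dn) = (70.7812−94.2586)/(160.5469−91.8993) = -0.3420. V = [p*·70.7812 + (1−p*)·94.2586]/1.15 = 71.4272. B = V − Δ·S = 109.2940.
(2,2): S=193.4300. Δ = (V_up−V_dn)/(S_up−S_dn) = (34.5944−70.7812)/(280.4735−160.5469) = -0.3017. V = [p*·34.5944 + (1−p*)·70.7812]/1.15 = 45.3079. B = V − Δ·S = 103.6738.
(1,0): S=76.3600. Δ = (V_up−V_dn)/(S_up−S_dn) = (71.4272−75.9717)/(110.7220−63.3788) = -0.0960. V = [p*·71.4272 + (1−p*)·75.9717]/1.15 = 64.0227. B = V − Δ·S = 71.3526.
(1,1): S=133.4000. Δ = (V_up−V_dn)/(S_up−S_dn) = (45.3079−71.4272)/(193.4300−110.7220) = -0.3158. V = [p*·45.3079 + (1−p*)·71.4272]/1.15 = 50.3881. B = V − Δ·S = 92.5159.
(0,0): S=92.0000. Δ = (V_up−V_dn)/(S_up−S_dn) = (50.3881−64.0227)/(133.4000−76.3600) = -0.2390. V = [p*·50.3881 + (1−p*)·64.0227]/1.15 = 49.5526. B = V − Δ·S = 71.5440.
Each (Δ,B) replicates both successor values, so the strategy is self-financing and V0 is arbitrage-free.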